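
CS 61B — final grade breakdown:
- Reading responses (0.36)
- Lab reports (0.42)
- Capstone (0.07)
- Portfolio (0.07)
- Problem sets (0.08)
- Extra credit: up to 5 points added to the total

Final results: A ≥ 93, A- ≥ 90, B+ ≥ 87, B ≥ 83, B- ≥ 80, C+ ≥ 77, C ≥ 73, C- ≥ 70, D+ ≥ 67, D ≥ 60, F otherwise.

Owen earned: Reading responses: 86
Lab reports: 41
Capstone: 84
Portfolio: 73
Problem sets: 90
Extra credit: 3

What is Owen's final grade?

Weighted total:
  Reading responses 86 × 0.36 = 30.96
  Lab reports 41 × 0.42 = 17.22
  Capstone 84 × 0.07 = 5.88
  Portfolio 73 × 0.07 = 5.11
  Problem sets 90 × 0.08 = 7.2
Sum = 66.37
Extra credit: 66.37 + 3 = 69.37
69.37 is ≥ 67 and < 70 → D+

D+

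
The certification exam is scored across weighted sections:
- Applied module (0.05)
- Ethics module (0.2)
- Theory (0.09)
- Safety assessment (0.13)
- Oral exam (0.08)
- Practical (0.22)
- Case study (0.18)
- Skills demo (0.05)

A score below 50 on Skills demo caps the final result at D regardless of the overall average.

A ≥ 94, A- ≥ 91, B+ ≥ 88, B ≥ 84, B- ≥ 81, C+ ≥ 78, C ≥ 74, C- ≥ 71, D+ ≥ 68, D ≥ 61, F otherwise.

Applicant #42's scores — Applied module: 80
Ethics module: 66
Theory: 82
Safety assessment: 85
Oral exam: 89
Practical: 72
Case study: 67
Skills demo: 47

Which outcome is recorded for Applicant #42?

D

Skills demo score 47 < 50: minimum not met.
Weighted total:
  Applied module 80 × 0.05 = 4
  Ethics module 66 × 0.2 = 13.2
  Theory 82 × 0.09 = 7.38
  Safety assessment 85 × 0.13 = 11.05
  Oral exam 89 × 0.08 = 7.12
  Practical 72 × 0.22 = 15.84
  Case study 67 × 0.18 = 12.06
  Skills demo 47 × 0.05 = 2.35
Sum = 73
73 would be C-; cap at D applies → D.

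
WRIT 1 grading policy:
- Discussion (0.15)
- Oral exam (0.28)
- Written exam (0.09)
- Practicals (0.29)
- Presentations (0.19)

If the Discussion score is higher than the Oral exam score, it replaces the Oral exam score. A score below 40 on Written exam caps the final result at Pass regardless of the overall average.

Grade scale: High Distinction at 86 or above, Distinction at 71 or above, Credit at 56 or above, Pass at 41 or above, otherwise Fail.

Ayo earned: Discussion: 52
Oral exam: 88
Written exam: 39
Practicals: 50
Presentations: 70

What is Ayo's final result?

Pass

Discussion (52) ≤ Oral exam (88), so Oral exam stays at 88.
Written exam score 39 < 40: minimum not met.
Weighted total:
  Discussion 52 × 0.15 = 7.8
  Oral exam 88 × 0.28 = 24.64
  Written exam 39 × 0.09 = 3.51
  Practicals 50 × 0.29 = 14.5
  Presentations 70 × 0.19 = 13.3
Sum = 63.75
63.75 would be Credit; cap at Pass applies → Pass.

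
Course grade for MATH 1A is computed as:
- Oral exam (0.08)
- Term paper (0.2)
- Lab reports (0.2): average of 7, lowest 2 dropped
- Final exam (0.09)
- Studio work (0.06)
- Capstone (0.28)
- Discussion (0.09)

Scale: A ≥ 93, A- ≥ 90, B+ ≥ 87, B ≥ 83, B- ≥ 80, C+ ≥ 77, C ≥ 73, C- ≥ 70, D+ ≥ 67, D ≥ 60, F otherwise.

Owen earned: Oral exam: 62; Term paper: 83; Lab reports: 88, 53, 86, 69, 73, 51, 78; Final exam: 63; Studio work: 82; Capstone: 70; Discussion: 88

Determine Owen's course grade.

C

Lab reports: drop 51, 53 → average of remaining 5 = 394/5 = 78.8
Weighted total:
  Oral exam 62 × 0.08 = 4.96
  Term paper 83 × 0.2 = 16.6
  Lab reports 78.8 × 0.2 = 15.76
  Final exam 63 × 0.09 = 5.67
  Studio work 82 × 0.06 = 4.92
  Capstone 70 × 0.28 = 19.6
  Discussion 88 × 0.09 = 7.92
Sum = 75.43
75.43 is ≥ 73 and < 77 → C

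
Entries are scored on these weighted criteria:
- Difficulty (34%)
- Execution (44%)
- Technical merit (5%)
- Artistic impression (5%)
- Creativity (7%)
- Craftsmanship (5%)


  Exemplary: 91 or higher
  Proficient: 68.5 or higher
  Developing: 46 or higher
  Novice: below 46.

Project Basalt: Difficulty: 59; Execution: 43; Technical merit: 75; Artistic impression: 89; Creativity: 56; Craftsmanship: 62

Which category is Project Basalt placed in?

Weighted total:
  Difficulty 59 × 0.34 = 20.06
  Execution 43 × 0.44 = 18.92
  Technical merit 75 × 0.05 = 3.75
  Artistic impression 89 × 0.05 = 4.45
  Creativity 56 × 0.07 = 3.92
  Craftsmanship 62 × 0.05 = 3.1
Sum = 54.2
54.2 is ≥ 46 and < 68.5 → Developing

Developing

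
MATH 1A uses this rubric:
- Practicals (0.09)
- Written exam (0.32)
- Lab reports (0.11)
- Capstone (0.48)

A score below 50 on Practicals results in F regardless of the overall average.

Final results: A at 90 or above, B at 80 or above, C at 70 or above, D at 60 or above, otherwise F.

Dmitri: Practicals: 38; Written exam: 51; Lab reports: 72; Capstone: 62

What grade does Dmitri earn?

F

Practicals score 38 < 50: minimum not met.
Weighted total:
  Practicals 38 × 0.09 = 3.42
  Written exam 51 × 0.32 = 16.32
  Lab reports 72 × 0.11 = 7.92
  Capstone 62 × 0.48 = 29.76
Sum = 57.42
Because the Practicals minimum was not met, the result is F.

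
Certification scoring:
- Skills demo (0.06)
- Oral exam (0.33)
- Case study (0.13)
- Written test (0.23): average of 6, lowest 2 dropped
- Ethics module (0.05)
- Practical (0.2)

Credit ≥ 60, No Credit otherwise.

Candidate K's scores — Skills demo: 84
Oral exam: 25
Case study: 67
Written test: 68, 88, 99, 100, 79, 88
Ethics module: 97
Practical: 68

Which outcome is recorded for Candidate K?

Credit

Written test: drop 68, 79 → average of remaining 4 = 375/4 = 93.75
Weighted total:
  Skills demo 84 × 0.06 = 5.04
  Oral exam 25 × 0.33 = 8.25
  Case study 67 × 0.13 = 8.71
  Written test 93.75 × 0.23 = 21.5625
  Ethics module 97 × 0.05 = 4.85
  Practical 68 × 0.2 = 13.6
Sum = 62.0125
62.0125 ≥ 60 → Credit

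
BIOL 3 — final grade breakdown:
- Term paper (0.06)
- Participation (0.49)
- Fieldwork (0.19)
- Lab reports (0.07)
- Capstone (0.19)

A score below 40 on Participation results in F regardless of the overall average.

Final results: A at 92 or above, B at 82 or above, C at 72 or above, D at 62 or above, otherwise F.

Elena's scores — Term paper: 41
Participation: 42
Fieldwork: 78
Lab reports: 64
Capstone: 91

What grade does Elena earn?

F

Participation score 42 ≥ 40: minimum met.
Weighted total:
  Term paper 41 × 0.06 = 2.46
  Participation 42 × 0.49 = 20.58
  Fieldwork 78 × 0.19 = 14.82
  Lab reports 64 × 0.07 = 4.48
  Capstone 91 × 0.19 = 17.29
Sum = 59.63
59.63 < 62 → F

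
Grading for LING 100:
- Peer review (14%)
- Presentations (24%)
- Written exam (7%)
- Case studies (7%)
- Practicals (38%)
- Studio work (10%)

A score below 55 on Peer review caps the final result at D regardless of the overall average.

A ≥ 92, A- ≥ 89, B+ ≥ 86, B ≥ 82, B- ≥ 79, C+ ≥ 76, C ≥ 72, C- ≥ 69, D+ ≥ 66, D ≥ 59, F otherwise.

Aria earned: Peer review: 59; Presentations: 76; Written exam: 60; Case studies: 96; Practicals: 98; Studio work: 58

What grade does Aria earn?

B-

Peer review score 59 ≥ 55: minimum met.
Weighted total:
  Peer review 59 × 0.14 = 8.26
  Presentations 76 × 0.24 = 18.24
  Written exam 60 × 0.07 = 4.2
  Case studies 96 × 0.07 = 6.72
  Practicals 98 × 0.38 = 37.24
  Studio work 58 × 0.1 = 5.8
Sum = 80.46
80.46 is ≥ 79 and < 82 → B-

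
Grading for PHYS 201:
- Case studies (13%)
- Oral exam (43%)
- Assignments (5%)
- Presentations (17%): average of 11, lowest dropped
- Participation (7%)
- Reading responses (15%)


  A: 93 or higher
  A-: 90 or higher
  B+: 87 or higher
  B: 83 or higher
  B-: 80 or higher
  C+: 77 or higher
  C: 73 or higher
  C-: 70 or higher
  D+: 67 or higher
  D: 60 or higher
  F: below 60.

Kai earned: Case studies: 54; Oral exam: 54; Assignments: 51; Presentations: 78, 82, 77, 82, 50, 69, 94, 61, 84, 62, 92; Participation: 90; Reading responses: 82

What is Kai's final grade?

Presentations: drop 50 → average of remaining 10 = 781/10 = 78.1
Weighted total:
  Case studies 54 × 0.13 = 7.02
  Oral exam 54 × 0.43 = 23.22
  Assignments 51 × 0.05 = 2.55
  Presentations 78.1 × 0.17 = 13.277
  Participation 90 × 0.07 = 6.3
  Reading responses 82 × 0.15 = 12.3
Sum = 64.667
64.667 is ≥ 60 and < 67 → D

D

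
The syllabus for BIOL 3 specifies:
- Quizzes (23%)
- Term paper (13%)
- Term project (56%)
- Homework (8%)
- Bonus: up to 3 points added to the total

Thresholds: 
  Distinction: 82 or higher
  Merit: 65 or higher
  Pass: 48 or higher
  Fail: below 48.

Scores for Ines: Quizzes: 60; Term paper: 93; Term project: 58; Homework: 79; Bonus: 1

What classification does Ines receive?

Weighted total:
  Quizzes 60 × 0.23 = 13.8
  Term paper 93 × 0.13 = 12.09
  Term project 58 × 0.56 = 32.48
  Homework 79 × 0.08 = 6.32
Sum = 64.69
Bonus: 64.69 + 1 = 65.69
65.69 is ≥ 65 and < 82 → Merit

Merit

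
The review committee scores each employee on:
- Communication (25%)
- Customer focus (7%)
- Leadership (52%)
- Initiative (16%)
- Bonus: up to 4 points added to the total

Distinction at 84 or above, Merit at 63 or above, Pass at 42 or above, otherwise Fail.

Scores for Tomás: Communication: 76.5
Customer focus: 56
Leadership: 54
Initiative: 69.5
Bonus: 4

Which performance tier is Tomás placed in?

Weighted total:
  Communication 76.5 × 0.25 = 19.125
  Customer focus 56 × 0.07 = 3.92
  Leadership 54 × 0.52 = 28.08
  Initiative 69.5 × 0.16 = 11.12
Sum = 62.245
Bonus: 62.245 + 4 = 66.245
66.245 is ≥ 63 and < 84 → Merit

Merit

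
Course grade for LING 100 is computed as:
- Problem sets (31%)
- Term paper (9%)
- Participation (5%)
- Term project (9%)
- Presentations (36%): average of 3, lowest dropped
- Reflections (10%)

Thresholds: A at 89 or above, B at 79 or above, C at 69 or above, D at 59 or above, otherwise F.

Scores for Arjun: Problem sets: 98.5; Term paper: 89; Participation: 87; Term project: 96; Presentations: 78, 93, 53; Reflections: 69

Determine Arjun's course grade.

Presentations: drop 53 → average of remaining 2 = 171/2 = 85.5
Weighted total:
  Problem sets 98.5 × 0.31 = 30.535
  Term paper 89 × 0.09 = 8.01
  Participation 87 × 0.05 = 4.35
  Term project 96 × 0.09 = 8.64
  Presentations 85.5 × 0.36 = 30.78
  Reflections 69 × 0.1 = 6.9
Sum = 89.215
89.215 ≥ 89 → A

A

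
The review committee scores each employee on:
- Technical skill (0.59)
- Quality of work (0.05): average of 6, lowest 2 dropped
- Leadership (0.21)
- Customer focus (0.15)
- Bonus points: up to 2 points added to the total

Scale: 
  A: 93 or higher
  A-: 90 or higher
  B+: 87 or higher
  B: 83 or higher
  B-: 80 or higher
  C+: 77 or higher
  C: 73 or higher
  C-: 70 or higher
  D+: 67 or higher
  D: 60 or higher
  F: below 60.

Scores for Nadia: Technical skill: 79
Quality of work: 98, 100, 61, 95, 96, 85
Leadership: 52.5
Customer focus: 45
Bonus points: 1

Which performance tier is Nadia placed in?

C-

Quality of work: drop 61, 85 → average of remaining 4 = 389/4 = 97.25
Weighted total:
  Technical skill 79 × 0.59 = 46.61
  Quality of work 97.25 × 0.05 = 4.8625
  Leadership 52.5 × 0.21 = 11.025
  Customer focus 45 × 0.15 = 6.75
Sum = 69.2475
Bonus points: 69.2475 + 1 = 70.2475
70.2475 is ≥ 70 and < 73 → C-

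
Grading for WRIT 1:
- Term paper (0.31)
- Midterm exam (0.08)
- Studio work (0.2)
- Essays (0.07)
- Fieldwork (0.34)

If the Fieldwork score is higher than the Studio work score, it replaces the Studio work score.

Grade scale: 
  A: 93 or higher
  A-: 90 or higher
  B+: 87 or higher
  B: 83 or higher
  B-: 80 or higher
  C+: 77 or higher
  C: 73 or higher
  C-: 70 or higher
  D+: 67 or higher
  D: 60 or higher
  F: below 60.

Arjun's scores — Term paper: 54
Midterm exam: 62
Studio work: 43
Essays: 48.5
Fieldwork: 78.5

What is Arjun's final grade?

Fieldwork (78.5) > Studio work (43), so Studio work counts as 78.5.
Weighted total:
  Term paper 54 × 0.31 = 16.74
  Midterm exam 62 × 0.08 = 4.96
  Studio work 78.5 × 0.2 = 15.7
  Essays 48.5 × 0.07 = 3.395
  Fieldwork 78.5 × 0.34 = 26.69
Sum = 67.485
67.485 is ≥ 67 and < 70 → D+

D+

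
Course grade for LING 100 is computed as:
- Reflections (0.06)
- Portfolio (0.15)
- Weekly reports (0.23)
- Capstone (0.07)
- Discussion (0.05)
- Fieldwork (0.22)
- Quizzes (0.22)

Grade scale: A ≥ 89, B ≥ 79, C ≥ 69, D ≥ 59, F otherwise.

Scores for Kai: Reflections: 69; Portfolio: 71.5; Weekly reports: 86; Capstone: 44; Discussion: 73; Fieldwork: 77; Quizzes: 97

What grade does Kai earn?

B

Weighted total:
  Reflections 69 × 0.06 = 4.14
  Portfolio 71.5 × 0.15 = 10.725
  Weekly reports 86 × 0.23 = 19.78
  Capstone 44 × 0.07 = 3.08
  Discussion 73 × 0.05 = 3.65
  Fieldwork 77 × 0.22 = 16.94
  Quizzes 97 × 0.22 = 21.34
Sum = 79.655
79.655 is ≥ 79 and < 89 → B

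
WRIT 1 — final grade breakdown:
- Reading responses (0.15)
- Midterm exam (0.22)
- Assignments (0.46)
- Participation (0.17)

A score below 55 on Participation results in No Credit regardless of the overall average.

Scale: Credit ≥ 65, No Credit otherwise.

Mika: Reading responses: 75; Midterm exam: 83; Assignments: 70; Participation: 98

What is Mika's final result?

Credit

Participation score 98 ≥ 55: minimum met.
Weighted total:
  Reading responses 75 × 0.15 = 11.25
  Midterm exam 83 × 0.22 = 18.26
  Assignments 70 × 0.46 = 32.2
  Participation 98 × 0.17 = 16.66
Sum = 78.37
78.37 ≥ 65 → Credit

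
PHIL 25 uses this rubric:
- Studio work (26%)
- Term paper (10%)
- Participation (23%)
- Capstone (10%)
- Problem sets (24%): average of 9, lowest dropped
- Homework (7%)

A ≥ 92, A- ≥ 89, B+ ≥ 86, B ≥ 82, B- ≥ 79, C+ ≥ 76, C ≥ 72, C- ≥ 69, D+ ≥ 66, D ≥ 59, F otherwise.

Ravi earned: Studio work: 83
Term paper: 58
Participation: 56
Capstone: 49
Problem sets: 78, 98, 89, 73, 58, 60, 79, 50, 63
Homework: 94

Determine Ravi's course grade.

Problem sets: drop 50 → average of remaining 8 = 598/8 = 74.75
Weighted total:
  Studio work 83 × 0.26 = 21.58
  Term paper 58 × 0.1 = 5.8
  Participation 56 × 0.23 = 12.88
  Capstone 49 × 0.1 = 4.9
  Problem sets 74.75 × 0.24 = 17.94
  Homework 94 × 0.07 = 6.58
Sum = 69.68
69.68 is ≥ 69 and < 72 → C-

C-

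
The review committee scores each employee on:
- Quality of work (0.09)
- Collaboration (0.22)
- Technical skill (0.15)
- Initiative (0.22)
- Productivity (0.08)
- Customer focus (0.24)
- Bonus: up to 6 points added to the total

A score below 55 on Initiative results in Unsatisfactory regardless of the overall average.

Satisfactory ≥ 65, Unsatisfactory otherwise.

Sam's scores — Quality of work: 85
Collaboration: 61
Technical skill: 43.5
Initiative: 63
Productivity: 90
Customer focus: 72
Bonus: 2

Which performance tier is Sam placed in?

Satisfactory

Initiative score 63 ≥ 55: minimum met.
Weighted total:
  Quality of work 85 × 0.09 = 7.65
  Collaboration 61 × 0.22 = 13.42
  Technical skill 43.5 × 0.15 = 6.525
  Initiative 63 × 0.22 = 13.86
  Productivity 90 × 0.08 = 7.2
  Customer focus 72 × 0.24 = 17.28
Sum = 65.935
Bonus: 65.935 + 2 = 67.935
67.935 ≥ 65 → Satisfactory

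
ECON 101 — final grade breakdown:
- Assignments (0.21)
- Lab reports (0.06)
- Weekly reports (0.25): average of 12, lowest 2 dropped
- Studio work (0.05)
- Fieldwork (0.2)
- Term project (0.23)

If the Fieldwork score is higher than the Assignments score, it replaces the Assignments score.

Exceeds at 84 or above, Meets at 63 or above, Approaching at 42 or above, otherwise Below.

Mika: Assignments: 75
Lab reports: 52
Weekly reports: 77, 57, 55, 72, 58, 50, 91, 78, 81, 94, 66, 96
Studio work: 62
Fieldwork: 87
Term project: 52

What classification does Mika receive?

Meets

Weekly reports: drop 50, 55 → average of remaining 10 = 770/10 = 77
Fieldwork (87) > Assignments (75), so Assignments counts as 87.
Weighted total:
  Assignments 87 × 0.21 = 18.27
  Lab reports 52 × 0.06 = 3.12
  Weekly reports 77 × 0.25 = 19.25
  Studio work 62 × 0.05 = 3.1
  Fieldwork 87 × 0.2 = 17.4
  Term project 52 × 0.23 = 11.96
Sum = 73.1
73.1 is ≥ 63 and < 84 → Meets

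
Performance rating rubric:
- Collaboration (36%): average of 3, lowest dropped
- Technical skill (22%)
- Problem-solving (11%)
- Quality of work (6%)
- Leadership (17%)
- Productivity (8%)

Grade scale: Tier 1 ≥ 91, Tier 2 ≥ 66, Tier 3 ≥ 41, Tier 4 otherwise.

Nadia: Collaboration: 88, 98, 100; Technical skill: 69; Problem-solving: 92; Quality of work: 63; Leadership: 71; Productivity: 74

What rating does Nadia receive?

Tier 2

Collaboration: drop 88 → average of remaining 2 = 198/2 = 99
Weighted total:
  Collaboration 99 × 0.36 = 35.64
  Technical skill 69 × 0.22 = 15.18
  Problem-solving 92 × 0.11 = 10.12
  Quality of work 63 × 0.06 = 3.78
  Leadership 71 × 0.17 = 12.07
  Productivity 74 × 0.08 = 5.92
Sum = 82.71
82.71 is ≥ 66 and < 91 → Tier 2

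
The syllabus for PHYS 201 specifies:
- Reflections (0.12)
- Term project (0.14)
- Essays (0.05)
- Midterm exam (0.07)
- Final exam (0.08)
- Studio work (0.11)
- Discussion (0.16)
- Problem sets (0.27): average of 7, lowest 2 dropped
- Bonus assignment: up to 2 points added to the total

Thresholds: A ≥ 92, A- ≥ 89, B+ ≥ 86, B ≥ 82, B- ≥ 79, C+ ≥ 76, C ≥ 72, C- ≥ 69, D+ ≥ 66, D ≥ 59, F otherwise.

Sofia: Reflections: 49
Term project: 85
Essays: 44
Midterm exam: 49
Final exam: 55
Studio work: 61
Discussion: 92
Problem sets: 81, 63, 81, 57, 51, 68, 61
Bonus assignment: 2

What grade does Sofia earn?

C-

Problem sets: drop 51, 57 → average of remaining 5 = 354/5 = 70.8
Weighted total:
  Reflections 49 × 0.12 = 5.88
  Term project 85 × 0.14 = 11.9
  Essays 44 × 0.05 = 2.2
  Midterm exam 49 × 0.07 = 3.43
  Final exam 55 × 0.08 = 4.4
  Studio work 61 × 0.11 = 6.71
  Discussion 92 × 0.16 = 14.72
  Problem sets 70.8 × 0.27 = 19.116
Sum = 68.356
Bonus assignment: 68.356 + 2 = 70.356
70.356 is ≥ 69 and < 72 → C-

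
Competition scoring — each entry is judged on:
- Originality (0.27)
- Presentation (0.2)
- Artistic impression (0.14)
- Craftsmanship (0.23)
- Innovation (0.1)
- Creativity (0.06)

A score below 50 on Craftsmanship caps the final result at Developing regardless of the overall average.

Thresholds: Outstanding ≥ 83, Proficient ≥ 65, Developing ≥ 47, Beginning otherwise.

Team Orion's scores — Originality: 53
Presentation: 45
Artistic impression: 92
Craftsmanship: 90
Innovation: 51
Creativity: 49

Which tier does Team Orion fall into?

Craftsmanship score 90 ≥ 50: minimum met.
Weighted total:
  Originality 53 × 0.27 = 14.31
  Presentation 45 × 0.2 = 9
  Artistic impression 92 × 0.14 = 12.88
  Craftsmanship 90 × 0.23 = 20.7
  Innovation 51 × 0.1 = 5.1
  Creativity 49 × 0.06 = 2.94
Sum = 64.93
64.93 is ≥ 47 and < 65 → Developing

Developing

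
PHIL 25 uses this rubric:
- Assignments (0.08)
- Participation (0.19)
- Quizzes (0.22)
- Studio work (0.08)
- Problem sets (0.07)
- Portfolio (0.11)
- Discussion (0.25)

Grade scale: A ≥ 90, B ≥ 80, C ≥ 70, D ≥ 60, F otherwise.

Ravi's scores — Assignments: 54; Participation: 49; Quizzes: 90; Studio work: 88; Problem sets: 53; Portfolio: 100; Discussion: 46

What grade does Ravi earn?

D

Weighted total:
  Assignments 54 × 0.08 = 4.32
  Participation 49 × 0.19 = 9.31
  Quizzes 90 × 0.22 = 19.8
  Studio work 88 × 0.08 = 7.04
  Problem sets 53 × 0.07 = 3.71
  Portfolio 100 × 0.11 = 11
  Discussion 46 × 0.25 = 11.5
Sum = 66.68
66.68 is ≥ 60 and < 70 → D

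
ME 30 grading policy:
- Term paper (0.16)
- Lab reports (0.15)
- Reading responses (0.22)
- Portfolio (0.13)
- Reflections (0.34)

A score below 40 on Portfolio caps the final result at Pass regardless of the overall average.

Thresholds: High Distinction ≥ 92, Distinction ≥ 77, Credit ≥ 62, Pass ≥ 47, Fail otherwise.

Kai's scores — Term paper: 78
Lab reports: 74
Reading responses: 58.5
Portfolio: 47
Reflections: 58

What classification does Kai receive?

Portfolio score 47 ≥ 40: minimum met.
Weighted total:
  Term paper 78 × 0.16 = 12.48
  Lab reports 74 × 0.15 = 11.1
  Reading responses 58.5 × 0.22 = 12.87
  Portfolio 47 × 0.13 = 6.11
  Reflections 58 × 0.34 = 19.72
Sum = 62.28
62.28 is ≥ 62 and < 77 → Credit

Credit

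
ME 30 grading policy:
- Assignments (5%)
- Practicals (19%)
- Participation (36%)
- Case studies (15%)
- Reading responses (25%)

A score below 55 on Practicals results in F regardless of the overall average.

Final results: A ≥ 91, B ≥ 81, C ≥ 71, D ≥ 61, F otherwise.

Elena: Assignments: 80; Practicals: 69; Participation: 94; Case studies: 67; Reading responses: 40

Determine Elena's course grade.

Practicals score 69 ≥ 55: minimum met.
Weighted total:
  Assignments 80 × 0.05 = 4
  Practicals 69 × 0.19 = 13.11
  Participation 94 × 0.36 = 33.84
  Case studies 67 × 0.15 = 10.05
  Reading responses 40 × 0.25 = 10
Sum = 71
71 is ≥ 71 and < 81 → C

C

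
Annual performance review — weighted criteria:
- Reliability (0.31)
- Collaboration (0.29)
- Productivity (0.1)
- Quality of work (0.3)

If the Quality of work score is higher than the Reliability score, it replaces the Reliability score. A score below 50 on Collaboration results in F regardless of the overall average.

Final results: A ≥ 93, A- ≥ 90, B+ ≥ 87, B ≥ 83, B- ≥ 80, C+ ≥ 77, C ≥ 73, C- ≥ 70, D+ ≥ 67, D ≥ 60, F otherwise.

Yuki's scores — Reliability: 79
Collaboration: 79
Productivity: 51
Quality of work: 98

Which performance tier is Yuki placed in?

Quality of work (98) > Reliability (79), so Reliability counts as 98.
Collaboration score 79 ≥ 50: minimum met.
Weighted total:
  Reliability 98 × 0.31 = 30.38
  Collaboration 79 × 0.29 = 22.91
  Productivity 51 × 0.1 = 5.1
  Quality of work 98 × 0.3 = 29.4
Sum = 87.79
87.79 is ≥ 87 and < 90 → B+

B+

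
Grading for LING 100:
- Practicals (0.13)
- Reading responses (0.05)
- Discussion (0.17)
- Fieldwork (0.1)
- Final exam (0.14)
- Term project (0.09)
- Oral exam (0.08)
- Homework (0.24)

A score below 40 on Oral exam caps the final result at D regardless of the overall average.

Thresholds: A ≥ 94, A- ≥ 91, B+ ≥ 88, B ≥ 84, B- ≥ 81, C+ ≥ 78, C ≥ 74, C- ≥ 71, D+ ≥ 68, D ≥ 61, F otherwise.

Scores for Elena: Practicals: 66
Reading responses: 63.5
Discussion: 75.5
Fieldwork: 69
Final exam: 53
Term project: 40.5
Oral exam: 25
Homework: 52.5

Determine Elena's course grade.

F

Oral exam score 25 < 40: minimum not met.
Weighted total:
  Practicals 66 × 0.13 = 8.58
  Reading responses 63.5 × 0.05 = 3.175
  Discussion 75.5 × 0.17 = 12.835
  Fieldwork 69 × 0.1 = 6.9
  Final exam 53 × 0.14 = 7.42
  Term project 40.5 × 0.09 = 3.645
  Oral exam 25 × 0.08 = 2
  Homework 52.5 × 0.24 = 12.6
Sum = 57.155
57.155 would be F; cap at D applies → F.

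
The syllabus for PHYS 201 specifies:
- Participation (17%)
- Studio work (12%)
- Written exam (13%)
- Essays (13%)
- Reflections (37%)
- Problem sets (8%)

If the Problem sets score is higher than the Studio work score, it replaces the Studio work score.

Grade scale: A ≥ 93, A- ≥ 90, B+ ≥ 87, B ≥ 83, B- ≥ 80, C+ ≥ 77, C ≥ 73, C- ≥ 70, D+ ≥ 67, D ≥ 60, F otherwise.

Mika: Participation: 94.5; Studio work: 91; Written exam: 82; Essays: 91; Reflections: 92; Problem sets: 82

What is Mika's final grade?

Problem sets (82) ≤ Studio work (91), so Studio work stays at 91.
Weighted total:
  Participation 94.5 × 0.17 = 16.065
  Studio work 91 × 0.12 = 10.92
  Written exam 82 × 0.13 = 10.66
  Essays 91 × 0.13 = 11.83
  Reflections 92 × 0.37 = 34.04
  Problem sets 82 × 0.08 = 6.56
Sum = 90.075
90.075 is ≥ 90 and < 93 → A-

A-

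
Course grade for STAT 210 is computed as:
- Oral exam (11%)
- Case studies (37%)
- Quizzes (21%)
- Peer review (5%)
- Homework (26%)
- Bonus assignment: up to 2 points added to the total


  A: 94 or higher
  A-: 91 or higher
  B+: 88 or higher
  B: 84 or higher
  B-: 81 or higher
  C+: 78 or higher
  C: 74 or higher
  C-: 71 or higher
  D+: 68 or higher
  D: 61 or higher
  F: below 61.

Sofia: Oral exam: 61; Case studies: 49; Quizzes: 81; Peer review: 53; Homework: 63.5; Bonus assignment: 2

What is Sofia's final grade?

Weighted total:
  Oral exam 61 × 0.11 = 6.71
  Case studies 49 × 0.37 = 18.13
  Quizzes 81 × 0.21 = 17.01
  Peer review 53 × 0.05 = 2.65
  Homework 63.5 × 0.26 = 16.51
Sum = 61.01
Bonus assignment: 61.01 + 2 = 63.01
63.01 is ≥ 61 and < 68 → D

D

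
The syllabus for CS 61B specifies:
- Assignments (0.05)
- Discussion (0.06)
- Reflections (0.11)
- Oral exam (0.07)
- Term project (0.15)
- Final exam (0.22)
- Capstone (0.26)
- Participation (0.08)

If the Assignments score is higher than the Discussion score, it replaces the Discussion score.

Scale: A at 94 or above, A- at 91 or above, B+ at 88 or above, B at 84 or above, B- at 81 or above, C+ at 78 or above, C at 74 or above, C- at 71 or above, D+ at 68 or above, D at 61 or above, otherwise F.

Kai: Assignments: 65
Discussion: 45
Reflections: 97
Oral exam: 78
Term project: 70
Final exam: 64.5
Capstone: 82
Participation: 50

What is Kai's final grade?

C-

Assignments (65) > Discussion (45), so Discussion counts as 65.
Weighted total:
  Assignments 65 × 0.05 = 3.25
  Discussion 65 × 0.06 = 3.9
  Reflections 97 × 0.11 = 10.67
  Oral exam 78 × 0.07 = 5.46
  Term project 70 × 0.15 = 10.5
  Final exam 64.5 × 0.22 = 14.19
  Capstone 82 × 0.26 = 21.32
  Participation 50 × 0.08 = 4
Sum = 73.29
73.29 is ≥ 71 and < 74 → C-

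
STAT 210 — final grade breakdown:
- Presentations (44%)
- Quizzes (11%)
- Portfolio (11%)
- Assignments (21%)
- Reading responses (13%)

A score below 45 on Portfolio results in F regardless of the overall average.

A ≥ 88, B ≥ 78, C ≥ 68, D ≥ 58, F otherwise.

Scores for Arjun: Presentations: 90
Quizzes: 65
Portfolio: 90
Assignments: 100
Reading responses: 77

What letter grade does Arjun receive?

B

Portfolio score 90 ≥ 45: minimum met.
Weighted total:
  Presentations 90 × 0.44 = 39.6
  Quizzes 65 × 0.11 = 7.15
  Portfolio 90 × 0.11 = 9.9
  Assignments 100 × 0.21 = 21
  Reading responses 77 × 0.13 = 10.01
Sum = 87.66
87.66 is ≥ 78 and < 88 → B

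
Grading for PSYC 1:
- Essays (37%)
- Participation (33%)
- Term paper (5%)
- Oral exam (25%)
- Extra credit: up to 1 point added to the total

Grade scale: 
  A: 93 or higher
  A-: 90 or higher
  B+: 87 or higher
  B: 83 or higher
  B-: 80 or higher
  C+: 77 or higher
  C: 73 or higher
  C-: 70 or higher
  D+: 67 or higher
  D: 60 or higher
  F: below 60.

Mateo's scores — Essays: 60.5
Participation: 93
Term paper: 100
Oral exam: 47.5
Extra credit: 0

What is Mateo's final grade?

Weighted total:
  Essays 60.5 × 0.37 = 22.385
  Participation 93 × 0.33 = 30.69
  Term paper 100 × 0.05 = 5
  Oral exam 47.5 × 0.25 = 11.875
Sum = 69.95
Extra credit: 69.95 + 0 = 69.95
69.95 is ≥ 67 and < 70 → D+

D+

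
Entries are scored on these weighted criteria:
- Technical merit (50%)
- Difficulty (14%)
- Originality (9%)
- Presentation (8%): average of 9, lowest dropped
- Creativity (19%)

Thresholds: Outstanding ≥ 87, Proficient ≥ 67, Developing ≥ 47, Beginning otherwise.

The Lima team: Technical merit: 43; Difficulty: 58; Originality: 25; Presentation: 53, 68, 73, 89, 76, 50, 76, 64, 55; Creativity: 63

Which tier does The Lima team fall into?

Developing

Presentation: drop 50 → average of remaining 8 = 554/8 = 69.25
Weighted total:
  Technical merit 43 × 0.5 = 21.5
  Difficulty 58 × 0.14 = 8.12
  Originality 25 × 0.09 = 2.25
  Presentation 69.25 × 0.08 = 5.54
  Creativity 63 × 0.19 = 11.97
Sum = 49.38
49.38 is ≥ 47 and < 67 → Developing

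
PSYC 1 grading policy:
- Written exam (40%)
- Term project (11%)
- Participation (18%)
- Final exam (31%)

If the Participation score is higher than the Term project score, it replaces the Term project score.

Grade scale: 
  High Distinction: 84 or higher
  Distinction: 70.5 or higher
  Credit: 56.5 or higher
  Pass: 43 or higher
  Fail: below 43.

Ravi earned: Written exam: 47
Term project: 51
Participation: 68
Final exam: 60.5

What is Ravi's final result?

Participation (68) > Term project (51), so Term project counts as 68.
Weighted total:
  Written exam 47 × 0.4 = 18.8
  Term project 68 × 0.11 = 7.48
  Participation 68 × 0.18 = 12.24
  Final exam 60.5 × 0.31 = 18.755
Sum = 57.275
57.275 is ≥ 56.5 and < 70.5 → Credit

Credit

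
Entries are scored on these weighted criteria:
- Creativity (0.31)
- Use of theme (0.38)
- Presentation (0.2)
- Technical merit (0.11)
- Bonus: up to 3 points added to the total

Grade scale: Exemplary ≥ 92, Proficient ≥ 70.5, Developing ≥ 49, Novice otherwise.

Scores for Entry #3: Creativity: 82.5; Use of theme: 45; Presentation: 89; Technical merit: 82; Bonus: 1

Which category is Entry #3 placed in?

Developing

Weighted total:
  Creativity 82.5 × 0.31 = 25.575
  Use of theme 45 × 0.38 = 17.1
  Presentation 89 × 0.2 = 17.8
  Technical merit 82 × 0.11 = 9.02
Sum = 69.495
Bonus: 69.495 + 1 = 70.495
70.495 is ≥ 49 and < 70.5 → Developing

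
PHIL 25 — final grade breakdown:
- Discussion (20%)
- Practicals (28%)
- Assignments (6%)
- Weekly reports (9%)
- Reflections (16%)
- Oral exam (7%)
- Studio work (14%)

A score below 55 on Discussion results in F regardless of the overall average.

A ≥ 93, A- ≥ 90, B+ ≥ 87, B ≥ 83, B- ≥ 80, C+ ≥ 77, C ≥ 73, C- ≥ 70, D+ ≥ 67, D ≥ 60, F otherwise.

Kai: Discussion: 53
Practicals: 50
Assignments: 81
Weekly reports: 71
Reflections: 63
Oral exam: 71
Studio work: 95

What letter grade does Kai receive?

Discussion score 53 < 55: minimum not met.
Weighted total:
  Discussion 53 × 0.2 = 10.6
  Practicals 50 × 0.28 = 14
  Assignments 81 × 0.06 = 4.86
  Weekly reports 71 × 0.09 = 6.39
  Reflections 63 × 0.16 = 10.08
  Oral exam 71 × 0.07 = 4.97
  Studio work 95 × 0.14 = 13.3
Sum = 64.2
Because the Discussion minimum was not met, the result is F.

F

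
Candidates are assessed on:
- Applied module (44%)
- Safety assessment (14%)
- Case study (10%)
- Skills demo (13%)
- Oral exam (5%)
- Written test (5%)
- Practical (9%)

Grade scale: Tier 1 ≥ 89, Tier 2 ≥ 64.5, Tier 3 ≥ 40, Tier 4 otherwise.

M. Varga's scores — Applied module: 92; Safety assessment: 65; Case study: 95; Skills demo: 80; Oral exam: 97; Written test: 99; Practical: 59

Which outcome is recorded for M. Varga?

Weighted total:
  Applied module 92 × 0.44 = 40.48
  Safety assessment 65 × 0.14 = 9.1
  Case study 95 × 0.1 = 9.5
  Skills demo 80 × 0.13 = 10.4
  Oral exam 97 × 0.05 = 4.85
  Written test 99 × 0.05 = 4.95
  Practical 59 × 0.09 = 5.31
Sum = 84.59
84.59 is ≥ 64.5 and < 89 → Tier 2

Tier 2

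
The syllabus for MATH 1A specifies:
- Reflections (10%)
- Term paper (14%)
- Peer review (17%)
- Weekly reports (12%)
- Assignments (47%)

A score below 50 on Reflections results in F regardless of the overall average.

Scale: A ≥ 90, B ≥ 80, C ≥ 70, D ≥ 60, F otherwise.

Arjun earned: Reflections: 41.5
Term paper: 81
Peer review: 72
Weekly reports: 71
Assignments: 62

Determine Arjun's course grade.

Reflections score 41.5 < 50: minimum not met.
Weighted total:
  Reflections 41.5 × 0.1 = 4.15
  Term paper 81 × 0.14 = 11.34
  Peer review 72 × 0.17 = 12.24
  Weekly reports 71 × 0.12 = 8.52
  Assignments 62 × 0.47 = 29.14
Sum = 65.39
Because the Reflections minimum was not met, the result is F.

F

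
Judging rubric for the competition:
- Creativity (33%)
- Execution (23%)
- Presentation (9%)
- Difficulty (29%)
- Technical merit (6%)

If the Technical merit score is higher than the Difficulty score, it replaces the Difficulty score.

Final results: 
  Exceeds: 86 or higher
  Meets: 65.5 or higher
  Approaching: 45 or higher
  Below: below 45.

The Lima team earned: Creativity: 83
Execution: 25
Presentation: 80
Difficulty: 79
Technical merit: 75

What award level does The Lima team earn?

Technical merit (75) ≤ Difficulty (79), so Difficulty stays at 79.
Weighted total:
  Creativity 83 × 0.33 = 27.39
  Execution 25 × 0.23 = 5.75
  Presentation 80 × 0.09 = 7.2
  Difficulty 79 × 0.29 = 22.91
  Technical merit 75 × 0.06 = 4.5
Sum = 67.75
67.75 is ≥ 65.5 and < 86 → Meets

Meets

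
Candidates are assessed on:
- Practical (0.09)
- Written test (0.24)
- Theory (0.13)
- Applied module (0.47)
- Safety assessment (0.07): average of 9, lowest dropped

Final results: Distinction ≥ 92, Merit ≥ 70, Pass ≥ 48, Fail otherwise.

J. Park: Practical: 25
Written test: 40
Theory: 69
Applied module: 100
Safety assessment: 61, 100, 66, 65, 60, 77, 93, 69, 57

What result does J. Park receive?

Merit

Safety assessment: drop 57 → average of remaining 8 = 591/8 = 73.875
Weighted total:
  Practical 25 × 0.09 = 2.25
  Written test 40 × 0.24 = 9.6
  Theory 69 × 0.13 = 8.97
  Applied module 100 × 0.47 = 47
  Safety assessment 73.875 × 0.07 = 5.17125
Sum = 72.99125
72.99125 is ≥ 70 and < 92 → Merit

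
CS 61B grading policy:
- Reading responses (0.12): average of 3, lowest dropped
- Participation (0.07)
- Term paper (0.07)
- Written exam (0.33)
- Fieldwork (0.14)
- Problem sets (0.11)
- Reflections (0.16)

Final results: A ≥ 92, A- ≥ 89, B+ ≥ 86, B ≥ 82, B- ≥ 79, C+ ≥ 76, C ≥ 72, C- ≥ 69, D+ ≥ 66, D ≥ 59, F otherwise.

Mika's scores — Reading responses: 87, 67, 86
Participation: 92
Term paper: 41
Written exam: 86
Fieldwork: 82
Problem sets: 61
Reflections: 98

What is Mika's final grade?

B-

Reading responses: drop 67 → average of remaining 2 = 173/2 = 86.5
Weighted total:
  Reading responses 86.5 × 0.12 = 10.38
  Participation 92 × 0.07 = 6.44
  Term paper 41 × 0.07 = 2.87
  Written exam 86 × 0.33 = 28.38
  Fieldwork 82 × 0.14 = 11.48
  Problem sets 61 × 0.11 = 6.71
  Reflections 98 × 0.16 = 15.68
Sum = 81.94
81.94 is ≥ 79 and < 82 → B-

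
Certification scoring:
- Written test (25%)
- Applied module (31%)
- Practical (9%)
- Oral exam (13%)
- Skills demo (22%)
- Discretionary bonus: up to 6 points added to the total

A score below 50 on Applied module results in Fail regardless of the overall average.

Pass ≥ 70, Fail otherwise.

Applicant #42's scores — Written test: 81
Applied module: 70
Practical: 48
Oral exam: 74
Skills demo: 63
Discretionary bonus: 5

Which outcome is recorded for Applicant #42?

Applied module score 70 ≥ 50: minimum met.
Weighted total:
  Written test 81 × 0.25 = 20.25
  Applied module 70 × 0.31 = 21.7
  Practical 48 × 0.09 = 4.32
  Oral exam 74 × 0.13 = 9.62
  Skills demo 63 × 0.22 = 13.86
Sum = 69.75
Discretionary bonus: 69.75 + 5 = 74.75
74.75 ≥ 70 → Pass

Pass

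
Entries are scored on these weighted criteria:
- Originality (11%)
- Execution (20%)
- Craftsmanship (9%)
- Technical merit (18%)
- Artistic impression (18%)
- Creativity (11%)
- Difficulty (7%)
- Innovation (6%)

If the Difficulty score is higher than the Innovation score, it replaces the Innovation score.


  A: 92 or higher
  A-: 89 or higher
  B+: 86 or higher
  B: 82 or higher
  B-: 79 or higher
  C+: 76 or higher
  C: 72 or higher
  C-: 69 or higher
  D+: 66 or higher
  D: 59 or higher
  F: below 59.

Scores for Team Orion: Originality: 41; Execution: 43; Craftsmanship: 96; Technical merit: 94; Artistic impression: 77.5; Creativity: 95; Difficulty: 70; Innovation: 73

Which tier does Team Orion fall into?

C

Difficulty (70) ≤ Innovation (73), so Innovation stays at 73.
Weighted total:
  Originality 41 × 0.11 = 4.51
  Execution 43 × 0.2 = 8.6
  Craftsmanship 96 × 0.09 = 8.64
  Technical merit 94 × 0.18 = 16.92
  Artistic impression 77.5 × 0.18 = 13.95
  Creativity 95 × 0.11 = 10.45
  Difficulty 70 × 0.07 = 4.9
  Innovation 73 × 0.06 = 4.38
Sum = 72.35
72.35 is ≥ 72 and < 76 → C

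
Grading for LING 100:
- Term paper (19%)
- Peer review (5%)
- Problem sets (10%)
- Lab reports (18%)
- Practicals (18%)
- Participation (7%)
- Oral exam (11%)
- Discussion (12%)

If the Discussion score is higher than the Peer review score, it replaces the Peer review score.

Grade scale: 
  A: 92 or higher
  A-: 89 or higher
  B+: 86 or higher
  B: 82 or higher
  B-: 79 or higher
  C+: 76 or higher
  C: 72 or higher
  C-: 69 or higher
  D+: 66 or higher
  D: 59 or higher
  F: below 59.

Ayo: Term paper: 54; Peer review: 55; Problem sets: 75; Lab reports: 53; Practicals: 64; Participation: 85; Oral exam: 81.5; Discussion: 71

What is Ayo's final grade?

Discussion (71) > Peer review (55), so Peer review counts as 71.
Weighted total:
  Term paper 54 × 0.19 = 10.26
  Peer review 71 × 0.05 = 3.55
  Problem sets 75 × 0.1 = 7.5
  Lab reports 53 × 0.18 = 9.54
  Practicals 64 × 0.18 = 11.52
  Participation 85 × 0.07 = 5.95
  Oral exam 81.5 × 0.11 = 8.965
  Discussion 71 × 0.12 = 8.52
Sum = 65.805
65.805 is ≥ 59 and < 66 → D

D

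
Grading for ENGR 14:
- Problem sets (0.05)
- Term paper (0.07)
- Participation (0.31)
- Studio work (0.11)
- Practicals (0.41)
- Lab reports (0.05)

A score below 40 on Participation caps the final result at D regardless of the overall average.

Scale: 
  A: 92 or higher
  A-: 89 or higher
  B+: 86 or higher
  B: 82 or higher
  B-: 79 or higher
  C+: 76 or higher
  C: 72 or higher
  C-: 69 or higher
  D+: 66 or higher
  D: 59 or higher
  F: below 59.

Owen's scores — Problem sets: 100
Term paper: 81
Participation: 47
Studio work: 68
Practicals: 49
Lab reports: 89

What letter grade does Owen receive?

Participation score 47 ≥ 40: minimum met.
Weighted total:
  Problem sets 100 × 0.05 = 5
  Term paper 81 × 0.07 = 5.67
  Participation 47 × 0.31 = 14.57
  Studio work 68 × 0.11 = 7.48
  Practicals 49 × 0.41 = 20.09
  Lab reports 89 × 0.05 = 4.45
Sum = 57.26
57.26 < 59 → F

F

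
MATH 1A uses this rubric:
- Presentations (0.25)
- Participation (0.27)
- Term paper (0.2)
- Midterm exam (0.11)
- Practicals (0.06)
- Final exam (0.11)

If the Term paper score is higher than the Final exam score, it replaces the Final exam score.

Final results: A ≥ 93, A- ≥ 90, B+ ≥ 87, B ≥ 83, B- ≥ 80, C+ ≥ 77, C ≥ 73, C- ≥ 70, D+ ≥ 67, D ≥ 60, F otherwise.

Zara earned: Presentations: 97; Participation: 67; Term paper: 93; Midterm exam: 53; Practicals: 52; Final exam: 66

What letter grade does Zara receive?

Term paper (93) > Final exam (66), so Final exam counts as 93.
Weighted total:
  Presentations 97 × 0.25 = 24.25
  Participation 67 × 0.27 = 18.09
  Term paper 93 × 0.2 = 18.6
  Midterm exam 53 × 0.11 = 5.83
  Practicals 52 × 0.06 = 3.12
  Final exam 93 × 0.11 = 10.23
Sum = 80.12
80.12 is ≥ 80 and < 83 → B-

B-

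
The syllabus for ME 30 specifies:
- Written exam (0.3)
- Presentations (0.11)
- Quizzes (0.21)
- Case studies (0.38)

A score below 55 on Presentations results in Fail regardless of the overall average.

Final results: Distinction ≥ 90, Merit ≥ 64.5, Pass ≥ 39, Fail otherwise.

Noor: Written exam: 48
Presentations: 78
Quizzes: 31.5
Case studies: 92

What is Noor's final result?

Presentations score 78 ≥ 55: minimum met.
Weighted total:
  Written exam 48 × 0.3 = 14.4
  Presentations 78 × 0.11 = 8.58
  Quizzes 31.5 × 0.21 = 6.615
  Case studies 92 × 0.38 = 34.96
Sum = 64.555
64.555 is ≥ 64.5 and < 90 → Merit

Merit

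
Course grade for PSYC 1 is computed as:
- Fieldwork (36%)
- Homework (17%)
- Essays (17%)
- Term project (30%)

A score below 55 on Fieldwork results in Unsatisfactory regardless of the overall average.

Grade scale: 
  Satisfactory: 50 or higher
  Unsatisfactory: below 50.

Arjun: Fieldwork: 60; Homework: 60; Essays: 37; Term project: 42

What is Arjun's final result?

Satisfactory

Fieldwork score 60 ≥ 55: minimum met.
Weighted total:
  Fieldwork 60 × 0.36 = 21.6
  Homework 60 × 0.17 = 10.2
  Essays 37 × 0.17 = 6.29
  Term project 42 × 0.3 = 12.6
Sum = 50.69
50.69 ≥ 50 → Satisfactory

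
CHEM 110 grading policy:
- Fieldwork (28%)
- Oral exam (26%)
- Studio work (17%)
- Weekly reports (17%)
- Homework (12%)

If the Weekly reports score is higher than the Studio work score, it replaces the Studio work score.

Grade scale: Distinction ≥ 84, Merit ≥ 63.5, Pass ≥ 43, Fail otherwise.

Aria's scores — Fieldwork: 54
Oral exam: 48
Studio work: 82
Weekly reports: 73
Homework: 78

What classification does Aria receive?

Pass

Weekly reports (73) ≤ Studio work (82), so Studio work stays at 82.
Weighted total:
  Fieldwork 54 × 0.28 = 15.12
  Oral exam 48 × 0.26 = 12.48
  Studio work 82 × 0.17 = 13.94
  Weekly reports 73 × 0.17 = 12.41
  Homework 78 × 0.12 = 9.36
Sum = 63.31
63.31 is ≥ 43 and < 63.5 → Pass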